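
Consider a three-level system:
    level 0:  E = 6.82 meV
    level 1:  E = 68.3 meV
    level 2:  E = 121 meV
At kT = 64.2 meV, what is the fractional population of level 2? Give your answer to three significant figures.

Eᵢ/kT = 0.10623, 1.0639, 1.8847.
Z = Σ e^(−Eᵢ/kT) = e^(−0.10623) + e^(−1.0639) + e^(−1.8847) = 0.89922 + 0.34511 + 0.15187 = 1.3962.
P₂ = e^(−E₂/kT) / Z = 0.15187/1.3962 = 0.109.

0.109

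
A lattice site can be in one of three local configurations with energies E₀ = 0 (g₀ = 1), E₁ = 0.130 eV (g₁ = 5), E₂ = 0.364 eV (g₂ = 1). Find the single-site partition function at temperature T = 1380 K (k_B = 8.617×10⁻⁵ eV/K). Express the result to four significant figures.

Z = 2.723

k_BT = 8.617×10⁻⁵ × 1380 K = 0.118915 eV.
Eᵢ/kT = 0, 1.09322, 3.06101.
Z = Σ gᵢe^(−Eᵢ/kT) = 1·e^(−0) + 5·e^(−1.09322) + 1·e^(−3.06101) = 1.00000 + 1.67568 + 0.0468404 = 2.72252.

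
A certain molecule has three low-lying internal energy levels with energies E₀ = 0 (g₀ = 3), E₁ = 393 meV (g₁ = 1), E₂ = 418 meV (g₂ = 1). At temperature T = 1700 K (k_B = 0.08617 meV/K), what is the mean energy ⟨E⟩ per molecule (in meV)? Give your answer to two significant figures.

k_BT = 0.08617 × 1700 K = 146.5 meV.
Eᵢ/kT = 0, 2.683, 2.853.
Z = Σ gᵢe^(−Eᵢ/kT) = 3·e^(−0) + 1·e^(−2.683) + 1·e^(−2.853) = 3.000 + 0.06836 + 0.05767 = 3.126.
⟨E⟩ = Σ Eᵢ gᵢe^(−Eᵢ/kT) / Z = (0·3.000 + 393·0.06836 + 418·0.05767) / 3.126 = 16 meV.

16 meV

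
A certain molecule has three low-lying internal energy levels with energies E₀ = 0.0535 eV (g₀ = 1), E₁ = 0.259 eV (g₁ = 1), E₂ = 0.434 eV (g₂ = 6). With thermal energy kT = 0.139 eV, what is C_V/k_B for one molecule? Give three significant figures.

1.36

Eᵢ/kT = 0.38489, 1.8633, 3.1223.
Z = Σ gᵢe^(−Eᵢ/kT) = 1·e^(−0.38489) + 1·e^(−1.8633) + 6·e^(−3.1223) = 0.68053 + 0.15516 + 0.26433 = 1.1000.
⟨E⟩ = 0.17392 eV, ⟨E²⟩ = 0.056495 eV².
C_V/k_B = (⟨E²⟩ − ⟨E⟩²)/(kT)² = (0.056495 − 0.030248)/0.019321 = 1.36.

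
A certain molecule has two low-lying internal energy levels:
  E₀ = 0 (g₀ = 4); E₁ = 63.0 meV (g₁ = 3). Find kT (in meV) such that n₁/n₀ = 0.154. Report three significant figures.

n₁/n₀ = (g₁/g₀) exp[−(E₁−E₀)/kT] = 0.154.
⇒ (E₁−E₀)/kT = ln((3/4)/0.154) = ln(4.8701) = 1.5831.
kT = 63.0 meV / 1.5831 = 39.8 meV.

39.8 meV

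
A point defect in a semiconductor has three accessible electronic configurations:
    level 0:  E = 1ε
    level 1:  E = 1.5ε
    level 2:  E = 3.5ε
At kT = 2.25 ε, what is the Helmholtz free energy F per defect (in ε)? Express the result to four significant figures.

Eᵢ/kT = 0.444444, 0.666667, 1.55556.
Z = Σ e^(−Eᵢ/kT) = e^(−0.444444) + e^(−0.666667) + e^(−1.55556) = 0.641181 + 0.513417 + 0.211071 = 1.36567.
F = −kT ln Z = −2.25 × ln(1.36567) = −2.25 × 0.311645 = -0.7012 ε.

-0.7012 ε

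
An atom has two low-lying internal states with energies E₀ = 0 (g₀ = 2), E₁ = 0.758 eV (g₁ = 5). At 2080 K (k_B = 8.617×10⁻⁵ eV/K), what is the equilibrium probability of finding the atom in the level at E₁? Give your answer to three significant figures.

0.0351

k_BT = 8.617×10⁻⁵ × 2080 K = 0.17923 eV.
Eᵢ/kT = 0, 4.2292.
Z = Σ gᵢe^(−Eᵢ/kT) = 2·e^(−0) + 5·e^(−4.2292) = 2.0000 + 0.072820 = 2.0728.
P₁ = g₁ e^(−E₁/kT) / Z = 0.072820/2.0728 = 0.0351.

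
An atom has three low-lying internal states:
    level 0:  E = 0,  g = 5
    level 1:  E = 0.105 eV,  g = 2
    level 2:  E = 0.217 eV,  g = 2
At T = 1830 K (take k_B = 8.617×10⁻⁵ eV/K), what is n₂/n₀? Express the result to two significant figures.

k_BT = 8.617×10⁻⁵ × 1830 K = 0.1577 eV.
n₂/n₀ = (g₂/g₀) exp[−(E₂−E₀)/kT] = (2/5) × exp(−(0.217 eV)/(0.1577 eV)) = (2/5) × exp(-1.376) = 0.10.

0.10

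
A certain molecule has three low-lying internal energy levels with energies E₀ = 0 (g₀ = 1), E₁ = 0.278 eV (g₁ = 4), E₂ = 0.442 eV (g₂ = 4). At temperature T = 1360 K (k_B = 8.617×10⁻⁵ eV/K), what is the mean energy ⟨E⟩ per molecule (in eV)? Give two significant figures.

0.099 eV

k_BT = 8.617×10⁻⁵ × 1360 K = 0.1172 eV.
Eᵢ/kT = 0, 2.372, 3.771.
Z = Σ gᵢe^(−Eᵢ/kT) = 1·e^(−0) + 4·e^(−2.372) + 4·e^(−3.771) = 1.000 + 0.3732 + 0.09212 = 1.465.
⟨E⟩ = Σ Eᵢ gᵢe^(−Eᵢ/kT) / Z = (0·1.000 + 0.278·0.3732 + 0.442·0.09212) / 1.465 = 0.099 eV.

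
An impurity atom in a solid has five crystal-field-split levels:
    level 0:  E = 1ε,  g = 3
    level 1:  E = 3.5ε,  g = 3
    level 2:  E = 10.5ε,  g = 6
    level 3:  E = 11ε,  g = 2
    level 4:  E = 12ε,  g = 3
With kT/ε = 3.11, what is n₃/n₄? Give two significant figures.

n₃/n₄ = (g₃/g₄) exp[−(E₃−E₄)/kT] = (2/3) × exp(−(-1ε)/(3.11ε)) = (2/3) × exp(0.3215) = 0.92.

0.92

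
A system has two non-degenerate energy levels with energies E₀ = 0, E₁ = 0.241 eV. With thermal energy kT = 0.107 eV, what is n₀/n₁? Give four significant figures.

n₀/n₁ = exp[−(E₀−E₁)/kT] = exp(−(-0.241 eV)/(0.107 eV)) = exp(2.25234) = 9.510.

9.510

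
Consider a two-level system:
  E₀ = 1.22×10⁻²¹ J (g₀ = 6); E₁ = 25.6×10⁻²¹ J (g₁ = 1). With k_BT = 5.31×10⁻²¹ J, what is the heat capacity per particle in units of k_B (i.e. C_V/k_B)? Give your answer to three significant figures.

0.0355

Eᵢ/kT = 0.22976, 4.8211.
Z = Σ gᵢe^(−Eᵢ/kT) = 6·e^(−0.22976) + 1·e^(−4.8211) = 4.7683 + 0.0080579 = 4.7764.
⟨E⟩ = 1.2611, ⟨E²⟩ = 2.5915.
C_V/k_B = (⟨E²⟩ − ⟨E⟩²)/(kT)² = (2.5915 − 1.5904)/28.196 = 0.0355.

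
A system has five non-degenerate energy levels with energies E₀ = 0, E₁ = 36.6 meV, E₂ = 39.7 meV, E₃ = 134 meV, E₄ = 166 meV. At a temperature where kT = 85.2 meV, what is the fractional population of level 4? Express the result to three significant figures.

0.0542

Eᵢ/kT = 0, 0.42958, 0.46596, 1.5728, 1.9484.
Z = Σ e^(−Eᵢ/kT) = e^(−0) + e^(−0.42958) + e^(−0.46596) + e^(−1.5728) + e^(−1.9484) = 1.0000 + 0.65078 + 0.62753 + 0.20746 + 0.14250 = 2.6283.
P₄ = e^(−E₄/kT) / Z = 0.14250/2.6283 = 0.0542.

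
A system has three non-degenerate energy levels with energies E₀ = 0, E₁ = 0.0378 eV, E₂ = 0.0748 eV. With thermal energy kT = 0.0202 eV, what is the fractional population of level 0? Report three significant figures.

Eᵢ/kT = 0, 1.8713, 3.7030.
Z = Σ e^(−Eᵢ/kT) = e^(−0) + e^(−1.8713) + e^(−3.7030) = 1.0000 + 0.15392 + 0.024649 = 1.1786.
P₀ = e^(−E₀/kT) / Z = 1.0000/1.1786 = 0.848.

0.848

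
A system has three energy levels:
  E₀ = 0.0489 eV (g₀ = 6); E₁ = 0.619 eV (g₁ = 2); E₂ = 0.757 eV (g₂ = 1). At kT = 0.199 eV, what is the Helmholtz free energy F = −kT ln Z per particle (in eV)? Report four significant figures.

Eᵢ/kT = 0.245729, 3.11055, 3.80402.
Z = Σ gᵢe^(−Eᵢ/kT) = 6·e^(−0.245729) + 2·e^(−3.11055) + 1·e^(−3.80402) = 4.69280 + 0.0891529 + 0.0222810 = 4.80423.
F = −kT ln Z = −0.199 × ln(4.80423) = −0.199 × 1.56950 = -0.3123 eV.

-0.3123 eV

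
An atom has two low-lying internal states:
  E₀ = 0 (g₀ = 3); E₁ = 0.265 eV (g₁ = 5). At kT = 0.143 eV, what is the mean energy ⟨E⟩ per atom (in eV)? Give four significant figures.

0.05489 eV

Eᵢ/kT = 0, 1.85315.
Z = Σ gᵢe^(−Eᵢ/kT) = 3·e^(−0) + 5·e^(−1.85315) = 3.00000 + 0.783713 = 3.78371.
⟨E⟩ = Σ Eᵢ gᵢe^(−Eᵢ/kT) / Z = (0·3.00000 + 0.265·0.783713) / 3.78371 = 0.05489 eV.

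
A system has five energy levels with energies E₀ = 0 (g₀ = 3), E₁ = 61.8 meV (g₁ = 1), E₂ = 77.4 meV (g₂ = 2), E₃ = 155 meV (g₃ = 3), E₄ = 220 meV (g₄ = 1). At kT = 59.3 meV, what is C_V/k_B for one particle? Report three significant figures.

Eᵢ/kT = 0, 1.0422, 1.3052, 2.6138, 3.7099.
Z = Σ gᵢe^(−Eᵢ/kT) = 3·e^(−0) + 1·e^(−1.0422) + 2·e^(−1.3052) + 3·e^(−2.6138) + 1·e^(−3.7099) = 3.0000 + 0.35268 + 0.54224 + 0.21977 + 0.024480 = 4.1392.
⟨E⟩ = 24.936 meV, ⟨E²⟩ = 2672.1 meV².
C_V/k_B = (⟨E²⟩ − ⟨E⟩²)/(kT)² = (2672.1 − 621.80)/3516.5 = 0.583.

0.583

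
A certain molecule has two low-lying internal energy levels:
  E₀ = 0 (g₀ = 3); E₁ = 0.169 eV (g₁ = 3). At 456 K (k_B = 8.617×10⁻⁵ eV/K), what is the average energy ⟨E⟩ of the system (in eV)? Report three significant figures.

0.00226 eV

k_BT = 8.617×10⁻⁵ × 456 K = 0.039294 eV.
Eᵢ/kT = 0, 4.3009.
Z = Σ gᵢe^(−Eᵢ/kT) = 3·e^(−0) + 3·e^(−4.3009) = 3.0000 + 0.040669 = 3.0407.
⟨E⟩ = Σ Eᵢ gᵢe^(−Eᵢ/kT) / Z = (0·3.0000 + 0.169·0.040669) / 3.0407 = 0.00226 eV.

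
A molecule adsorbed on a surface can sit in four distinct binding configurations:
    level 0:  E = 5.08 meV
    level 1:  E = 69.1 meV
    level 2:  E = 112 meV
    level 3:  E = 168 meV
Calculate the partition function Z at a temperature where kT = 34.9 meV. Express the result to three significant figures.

Z = 1.05

Eᵢ/kT = 0.14556, 1.9799, 3.2092, 4.8138.
Z = Σ e^(−Eᵢ/kT) = e^(−0.14556) + e^(−1.9799) + e^(−3.2092) + e^(−4.8138) = 0.86454 + 0.13808 + 0.040389 + 0.0081170 = 1.0511.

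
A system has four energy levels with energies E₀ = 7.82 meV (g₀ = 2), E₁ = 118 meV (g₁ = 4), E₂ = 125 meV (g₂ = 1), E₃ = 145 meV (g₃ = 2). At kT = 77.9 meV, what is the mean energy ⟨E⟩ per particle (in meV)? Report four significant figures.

58.78 meV

Eᵢ/kT = 0.100385, 1.51476, 1.60462, 1.86136.
Z = Σ gᵢe^(−Eᵢ/kT) = 2·e^(−0.100385) + 4·e^(−1.51476) + 1·e^(−1.60462) + 2·e^(−1.86136) = 1.80898 + 0.879444 + 0.200966 + 0.310922 = 3.20031.
⟨E⟩ = Σ Eᵢ gᵢe^(−Eᵢ/kT) / Z = (7.82·1.80898 + 118·0.879444 + 125·0.200966 + 145·0.310922) / 3.20031 = 58.78 meV.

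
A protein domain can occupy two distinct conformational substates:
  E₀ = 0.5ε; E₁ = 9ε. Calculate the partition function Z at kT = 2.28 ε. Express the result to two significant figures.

Eᵢ/kT = 0.2193, 3.947.
Z = Σ e^(−Eᵢ/kT) = e^(−0.2193) + e^(−3.947) = 0.8031 + 0.01931 = 0.8224.

Z = 0.82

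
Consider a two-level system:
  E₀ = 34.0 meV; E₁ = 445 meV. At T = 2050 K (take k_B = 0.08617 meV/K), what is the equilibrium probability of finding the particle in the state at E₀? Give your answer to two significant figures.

k_BT = 0.08617 × 2050 K = 176.6 meV.
Eᵢ/kT = 0.1925, 2.520.
Z = Σ e^(−Eᵢ/kT) = e^(−0.1925) + e^(−2.520) = 0.8249 + 0.08046 = 0.9054.
P₀ = e^(−E₀/kT) / Z = 0.8249/0.9054 = 0.91.

0.91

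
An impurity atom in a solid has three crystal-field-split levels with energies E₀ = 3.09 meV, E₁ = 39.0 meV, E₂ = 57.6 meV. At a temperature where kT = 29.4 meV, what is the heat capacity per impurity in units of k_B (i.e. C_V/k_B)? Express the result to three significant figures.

0.473

Eᵢ/kT = 0.10510, 1.3265, 1.9592.
Z = Σ e^(−Eᵢ/kT) = e^(−0.10510) + e^(−1.3265) + e^(−1.9592) = 0.90023 + 0.26540 + 0.14097 = 1.3066.
⟨E⟩ = 16.265 meV, ⟨E²⟩ = 673.48 meV².
C_V/k_B = (⟨E²⟩ − ⟨E⟩²)/(kT)² = (673.48 − 264.55)/864.36 = 0.473.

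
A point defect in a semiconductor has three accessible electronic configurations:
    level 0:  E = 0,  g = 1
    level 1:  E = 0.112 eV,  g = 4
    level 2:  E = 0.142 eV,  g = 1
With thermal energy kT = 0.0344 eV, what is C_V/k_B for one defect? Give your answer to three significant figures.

Eᵢ/kT = 0, 3.2558, 4.1279.
Z = Σ gᵢe^(−Eᵢ/kT) = 1·e^(−0) + 4·e^(−3.2558) + 1·e^(−4.1279) = 1.0000 + 0.15420 + 0.016117 = 1.1703.
⟨E⟩ = 0.016713 eV, ⟨E²⟩ = 0.0019305 eV².
C_V/k_B = (⟨E²⟩ − ⟨E⟩²)/(kT)² = (0.0019305 − 0.00027932)/0.0011834 = 1.40.

1.40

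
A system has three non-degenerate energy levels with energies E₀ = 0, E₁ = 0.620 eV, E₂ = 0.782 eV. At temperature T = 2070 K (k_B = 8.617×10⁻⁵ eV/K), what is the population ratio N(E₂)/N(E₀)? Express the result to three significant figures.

0.0125

k_BT = 8.617×10⁻⁵ × 2070 K = 0.17837 eV.
n₂/n₀ = exp[−(E₂−E₀)/kT] = exp(−(0.782 eV)/(0.17837 eV)) = exp(-4.3841) = 0.0125.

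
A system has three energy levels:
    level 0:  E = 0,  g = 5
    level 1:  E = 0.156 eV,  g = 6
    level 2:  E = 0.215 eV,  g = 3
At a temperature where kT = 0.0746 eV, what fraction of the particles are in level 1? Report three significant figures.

Eᵢ/kT = 0, 2.0912, 2.8820.
Z = Σ gᵢe^(−Eᵢ/kT) = 5·e^(−0) + 6·e^(−2.0912) + 3·e^(−2.8820) = 5.0000 + 0.74123 + 0.16807 = 5.9093.
P₁ = g₁ e^(−E₁/kT) / Z = 0.74123/5.9093 = 0.125.

0.125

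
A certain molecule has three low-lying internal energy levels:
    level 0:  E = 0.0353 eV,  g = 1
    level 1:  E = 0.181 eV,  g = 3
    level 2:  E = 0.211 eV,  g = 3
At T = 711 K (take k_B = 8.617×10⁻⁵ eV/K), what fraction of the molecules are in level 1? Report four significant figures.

k_BT = 8.617×10⁻⁵ × 711 K = 0.0612669 eV.
Eᵢ/kT = 0.576168, 2.95429, 3.44395.
Z = Σ gᵢe^(−Eᵢ/kT) = 1·e^(−0.576168) + 3·e^(−2.95429) + 3·e^(−3.44395) = 0.562048 + 0.156347 + 0.0958148 = 0.814210.
P₁ = g₁ e^(−E₁/kT) / Z = 0.156347/0.814210 = 0.1920.

0.1920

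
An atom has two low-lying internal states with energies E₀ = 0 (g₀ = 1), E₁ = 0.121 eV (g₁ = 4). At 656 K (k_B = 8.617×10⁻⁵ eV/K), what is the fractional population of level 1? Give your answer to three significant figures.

k_BT = 8.617×10⁻⁵ × 656 K = 0.056528 eV.
Eᵢ/kT = 0, 2.1405.
Z = Σ gᵢe^(−Eᵢ/kT) = 1·e^(−0) + 4·e^(−2.1405) = 1.0000 + 0.47038 = 1.4704.
P₁ = g₁ e^(−E₁/kT) / Z = 0.47038/1.4704 = 0.320.

0.320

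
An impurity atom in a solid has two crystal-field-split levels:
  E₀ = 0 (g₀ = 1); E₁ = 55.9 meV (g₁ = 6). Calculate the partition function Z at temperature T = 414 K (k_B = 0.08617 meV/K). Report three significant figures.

Z = 2.25

k_BT = 0.08617 × 414 K = 35.674 meV.
Eᵢ/kT = 0, 1.5670.
Z = Σ gᵢe^(−Eᵢ/kT) = 1·e^(−0) + 6·e^(−1.5670) = 1.0000 + 1.2520 = 2.2520.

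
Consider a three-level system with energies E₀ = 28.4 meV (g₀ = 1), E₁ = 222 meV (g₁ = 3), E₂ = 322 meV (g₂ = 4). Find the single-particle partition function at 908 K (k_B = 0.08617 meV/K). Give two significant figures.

Z = 0.94

k_BT = 0.08617 × 908 K = 78.24 meV.
Eᵢ/kT = 0.3630, 2.837, 4.116.
Z = Σ gᵢe^(−Eᵢ/kT) = 1·e^(−0.3630) + 3·e^(−2.837) + 4·e^(−4.116) = 0.6956 + 0.1758 + 0.06524 = 0.9366.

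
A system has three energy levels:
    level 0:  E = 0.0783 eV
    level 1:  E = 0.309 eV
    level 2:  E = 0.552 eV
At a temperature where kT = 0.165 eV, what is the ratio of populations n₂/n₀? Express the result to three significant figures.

0.0566

n₂/n₀ = exp[−(E₂−E₀)/kT] = exp(−(0.4737 eV)/(0.165 eV)) = exp(-2.8709) = 0.0566.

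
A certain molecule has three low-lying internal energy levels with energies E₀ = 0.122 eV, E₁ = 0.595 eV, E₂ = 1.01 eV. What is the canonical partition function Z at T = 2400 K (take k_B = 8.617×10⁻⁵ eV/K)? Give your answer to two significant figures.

k_BT = 8.617×10⁻⁵ × 2400 K = 0.2068 eV.
Eᵢ/kT = 0.5899, 2.877, 4.884.
Z = Σ e^(−Eᵢ/kT) = e^(−0.5899) + e^(−2.877) + e^(−4.884) = 0.5544 + 0.05630 + 0.007567 = 0.6183.

Z = 0.62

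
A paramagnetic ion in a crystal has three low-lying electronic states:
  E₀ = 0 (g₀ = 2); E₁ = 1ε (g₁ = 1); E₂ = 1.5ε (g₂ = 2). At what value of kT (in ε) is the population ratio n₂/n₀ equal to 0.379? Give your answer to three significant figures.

n₂/n₀ = (g₂/g₀) exp[−(E₂−E₀)/kT] = 0.379.
⇒ (E₂−E₀)/kT = ln((2/2)/0.379) = ln(2.6385) = 0.97021.
kT = 1.5ε / 0.97021 = 1.55 ε.

1.55 ε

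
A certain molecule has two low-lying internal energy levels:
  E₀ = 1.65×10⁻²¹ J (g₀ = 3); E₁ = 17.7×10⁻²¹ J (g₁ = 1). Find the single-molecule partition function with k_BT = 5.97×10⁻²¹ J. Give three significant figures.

Eᵢ/kT = 0.27638, 2.9648.
Z = Σ gᵢe^(−Eᵢ/kT) = 3·e^(−0.27638) + 1·e^(−2.9648) = 2.2756 + 0.051571 = 2.3272.

Z = 2.33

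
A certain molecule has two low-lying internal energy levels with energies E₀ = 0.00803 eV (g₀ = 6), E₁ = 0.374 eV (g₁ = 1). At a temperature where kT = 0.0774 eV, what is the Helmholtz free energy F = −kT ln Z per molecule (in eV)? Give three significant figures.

-0.131 eV

Eᵢ/kT = 0.10375, 4.8320.
Z = Σ gᵢe^(−Eᵢ/kT) = 6·e^(−0.10375) + 1·e^(−4.8320) = 5.4087 + 0.0079706 = 5.4167.
F = −kT ln Z = −0.0774 × ln(5.4167) = −0.0774 × 1.6895 = -0.131 eV.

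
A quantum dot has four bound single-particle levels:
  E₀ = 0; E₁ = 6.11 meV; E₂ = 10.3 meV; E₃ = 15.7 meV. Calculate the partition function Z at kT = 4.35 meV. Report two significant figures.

Eᵢ/kT = 0, 1.405, 2.368, 3.609.
Z = Σ e^(−Eᵢ/kT) = e^(−0) + e^(−1.405) + e^(−2.368) + e^(−3.609) = 1.000 + 0.2454 + 0.09367 + 0.02708 = 1.366.

Z = 1.4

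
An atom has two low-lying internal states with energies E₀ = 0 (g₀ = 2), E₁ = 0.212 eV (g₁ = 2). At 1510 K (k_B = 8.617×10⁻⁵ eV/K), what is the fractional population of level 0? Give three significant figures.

0.836

k_BT = 8.617×10⁻⁵ × 1510 K = 0.13012 eV.
Eᵢ/kT = 0, 1.6293.
Z = Σ gᵢe^(−Eᵢ/kT) = 2·e^(−0) + 2·e^(−1.6293) = 2.0000 + 0.39213 = 2.3921.
P₀ = g₀ e^(−E₀/kT) / Z = 2.0000/2.3921 = 0.836.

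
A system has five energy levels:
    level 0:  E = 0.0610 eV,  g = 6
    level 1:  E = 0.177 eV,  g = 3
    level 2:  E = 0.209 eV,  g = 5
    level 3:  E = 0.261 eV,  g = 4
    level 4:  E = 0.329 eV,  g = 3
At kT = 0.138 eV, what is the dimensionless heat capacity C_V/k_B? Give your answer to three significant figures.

Eᵢ/kT = 0.44203, 1.2826, 1.5145, 1.8913, 2.3841.
Z = Σ gᵢe^(−Eᵢ/kT) = 6·e^(−0.44203) + 3·e^(−1.2826) + 5·e^(−1.5145) + 4·e^(−1.8913) + 3·e^(−2.3841) = 3.8564 + 0.83195 + 1.0996 + 0.60350 + 0.27652 = 6.6680.
⟨E⟩ = 0.12909 eV, ⟨E²⟩ = 0.023918 eV².
C_V/k_B = (⟨E²⟩ − ⟨E⟩²)/(kT)² = (0.023918 − 0.016664)/0.019044 = 0.381.

0.381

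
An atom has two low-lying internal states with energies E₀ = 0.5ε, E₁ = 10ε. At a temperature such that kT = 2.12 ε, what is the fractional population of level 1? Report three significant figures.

0.0112

Eᵢ/kT = 0.23585, 4.7170.
Z = Σ e^(−Eᵢ/kT) = e^(−0.23585) + e^(−4.7170) = 0.78990 + 0.0089420 = 0.79884.
P₁ = e^(−E₁/kT) / Z = 0.0089420/0.79884 = 0.0112.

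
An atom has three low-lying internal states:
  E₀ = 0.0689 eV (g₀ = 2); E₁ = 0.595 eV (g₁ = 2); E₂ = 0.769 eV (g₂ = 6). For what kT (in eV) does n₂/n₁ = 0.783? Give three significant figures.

0.130 eV

n₂/n₁ = (g₂/g₁) exp[−(E₂−E₁)/kT] = 0.783.
⇒ (E₂−E₁)/kT = ln((6/2)/0.783) = ln(3.8314) = 1.3432.
kT = 0.174 eV / 1.3432 = 0.130 eV.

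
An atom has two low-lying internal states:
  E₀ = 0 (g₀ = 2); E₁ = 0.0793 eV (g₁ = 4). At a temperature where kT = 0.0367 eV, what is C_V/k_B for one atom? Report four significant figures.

Eᵢ/kT = 0, 2.16076.
Z = Σ gᵢe^(−Eᵢ/kT) = 2·e^(−0) + 4·e^(−2.16076) = 2.00000 + 0.460950 = 2.46095.
⟨E⟩ = 0.0148533 eV, ⟨E²⟩ = 0.00117787 eV².
C_V/k_B = (⟨E²⟩ − ⟨E⟩²)/(kT)² = (0.00117787 − 0.000220621)/0.00134689 = 0.7107.

0.7107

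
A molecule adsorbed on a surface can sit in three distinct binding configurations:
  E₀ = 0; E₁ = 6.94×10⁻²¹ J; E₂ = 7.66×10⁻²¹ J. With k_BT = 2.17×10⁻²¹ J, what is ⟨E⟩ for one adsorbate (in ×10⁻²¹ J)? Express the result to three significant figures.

Eᵢ/kT = 0, 3.1982, 3.5300.
Z = Σ e^(−Eᵢ/kT) = e^(−0) + e^(−3.1982) + e^(−3.5300) = 1.0000 + 0.040836 + 0.029305 = 1.0701.
⟨E⟩ = Σ Eᵢ e^(−Eᵢ/kT) / Z = (0·1.0000 + 6.94·0.040836 + 7.66·0.029305) / 1.0701 = 0.475 ×10⁻²¹ J.

0.475 ×10⁻²¹ J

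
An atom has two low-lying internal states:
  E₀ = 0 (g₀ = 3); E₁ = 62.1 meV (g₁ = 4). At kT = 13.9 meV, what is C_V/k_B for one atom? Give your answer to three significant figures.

0.296

Eᵢ/kT = 0, 4.4676.
Z = Σ gᵢe^(−Eᵢ/kT) = 3·e^(−0) + 4·e^(−4.4676) = 3.0000 + 0.045899 = 3.0459.
⟨E⟩ = 0.93579 meV, ⟨E²⟩ = 58.113 meV².
C_V/k_B = (⟨E²⟩ − ⟨E⟩²)/(kT)² = (58.113 − 0.87570)/193.21 = 0.296.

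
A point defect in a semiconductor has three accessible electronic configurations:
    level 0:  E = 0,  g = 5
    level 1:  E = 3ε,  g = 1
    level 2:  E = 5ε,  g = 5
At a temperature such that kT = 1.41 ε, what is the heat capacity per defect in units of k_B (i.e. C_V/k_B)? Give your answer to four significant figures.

0.4258

Eᵢ/kT = 0, 2.12766, 3.54610.
Z = Σ gᵢe^(−Eᵢ/kT) = 5·e^(−0) + 1·e^(−2.12766) + 5·e^(−3.54610) = 5.00000 + 0.119116 + 0.144184 = 5.26330.
⟨E⟩ = 0.204865 ε, ⟨E²⟩ = 0.888538 ε².
C_V/k_B = (⟨E²⟩ − ⟨E⟩²)/(kT)² = (0.888538 − 0.0419697)/1.98810 = 0.4258.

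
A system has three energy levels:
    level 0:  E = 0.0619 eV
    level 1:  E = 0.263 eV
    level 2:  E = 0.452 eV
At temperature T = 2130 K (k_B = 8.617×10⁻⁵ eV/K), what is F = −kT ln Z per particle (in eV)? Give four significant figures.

k_BT = 8.617×10⁻⁵ × 2130 K = 0.183542 eV.
Eᵢ/kT = 0.337253, 1.43291, 2.46265.
Z = Σ e^(−Eᵢ/kT) = e^(−0.337253) + e^(−1.43291) + e^(−2.46265) = 0.713728 + 0.238614 + 0.0852088 = 1.03755.
F = −kT ln Z = −0.183542 × ln(1.03755) = −0.183542 × 0.0368622 = -0.006766 eV.

-0.006766 eV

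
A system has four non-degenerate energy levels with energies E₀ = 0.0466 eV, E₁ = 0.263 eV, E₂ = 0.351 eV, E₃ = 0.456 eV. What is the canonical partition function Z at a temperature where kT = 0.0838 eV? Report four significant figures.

Eᵢ/kT = 0.556086, 3.13842, 4.18854, 5.44153.
Z = Σ e^(−Eᵢ/kT) = e^(−0.556086) + e^(−3.13842) + e^(−4.18854) + e^(−5.44153) = 0.573449 + 0.0433512 + 0.0151684 + 0.00433285 = 0.636301.

Z = 0.6363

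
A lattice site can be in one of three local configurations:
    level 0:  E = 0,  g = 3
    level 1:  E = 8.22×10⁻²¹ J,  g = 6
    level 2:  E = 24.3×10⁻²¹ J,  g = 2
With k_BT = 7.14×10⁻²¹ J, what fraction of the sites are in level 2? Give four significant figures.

0.01340

Eᵢ/kT = 0, 1.15126, 3.40336.
Z = Σ gᵢe^(−Eᵢ/kT) = 3·e^(−0) + 6·e^(−1.15126) + 2·e^(−3.40336) = 3.00000 + 1.89743 + 0.0665226 = 4.96395.
P₂ = g₂ e^(−E₂/kT) / Z = 0.0665226/4.96395 = 0.01340.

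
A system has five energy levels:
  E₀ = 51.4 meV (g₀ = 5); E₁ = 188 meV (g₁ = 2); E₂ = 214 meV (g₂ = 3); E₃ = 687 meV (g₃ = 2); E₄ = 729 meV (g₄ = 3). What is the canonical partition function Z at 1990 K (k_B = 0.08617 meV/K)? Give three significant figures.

k_BT = 0.08617 × 1990 K = 171.48 meV.
Eᵢ/kT = 0.29974, 1.0963, 1.2480, 4.0063, 4.2512.
Z = Σ gᵢe^(−Eᵢ/kT) = 5·e^(−0.29974) + 2·e^(−1.0963) + 3·e^(−1.2480) + 2·e^(−4.0063) + 3·e^(−4.2512) = 3.7051 + 0.66821 + 0.86124 + 0.036401 + 0.042741 = 5.3137.

Z = 5.31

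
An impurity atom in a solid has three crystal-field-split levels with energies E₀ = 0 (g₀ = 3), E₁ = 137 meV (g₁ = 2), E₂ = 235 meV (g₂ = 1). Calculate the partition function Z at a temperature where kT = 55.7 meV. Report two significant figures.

Eᵢ/kT = 0, 2.460, 4.219.
Z = Σ gᵢe^(−Eᵢ/kT) = 3·e^(−0) + 2·e^(−2.460) + 1·e^(−4.219) = 3.000 + 0.1709 + 0.01471 = 3.186.

Z = 3.2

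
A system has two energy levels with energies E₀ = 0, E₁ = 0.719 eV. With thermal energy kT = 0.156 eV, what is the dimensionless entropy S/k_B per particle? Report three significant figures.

Eᵢ/kT = 0, 4.6090.
Z = Σ e^(−Eᵢ/kT) = e^(−0) + e^(−4.6090) = 1.0000 + 0.0099618 = 1.0100.
⟨E⟩ = Σ EᵢPᵢ = 0.0070916 eV.
S/k_B = ln Z + ⟨E⟩/kT = ln(1.0100) + 0.0070916/0.156 = 0.0099503 + 0.045459 = 0.0554.

0.0554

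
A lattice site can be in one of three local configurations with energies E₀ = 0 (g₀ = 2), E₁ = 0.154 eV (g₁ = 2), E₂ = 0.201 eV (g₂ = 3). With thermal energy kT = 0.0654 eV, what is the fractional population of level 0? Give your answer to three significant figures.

0.859

Eᵢ/kT = 0, 2.3547, 3.0734.
Z = Σ gᵢe^(−Eᵢ/kT) = 2·e^(−0) + 2·e^(−2.3547) + 3·e^(−3.0734) = 2.0000 + 0.18984 + 0.13879 = 2.3286.
P₀ = g₀ e^(−E₀/kT) / Z = 2.0000/2.3286 = 0.859.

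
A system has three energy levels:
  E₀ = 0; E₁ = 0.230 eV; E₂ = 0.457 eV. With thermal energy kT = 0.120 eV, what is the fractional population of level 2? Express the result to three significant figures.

Eᵢ/kT = 0, 1.9167, 3.8083.
Z = Σ e^(−Eᵢ/kT) = e^(−0) + e^(−1.9167) + e^(−3.8083) = 1.0000 + 0.14709 + 0.022186 = 1.1693.
P₂ = e^(−E₂/kT) / Z = 0.022186/1.1693 = 0.0190.

0.0190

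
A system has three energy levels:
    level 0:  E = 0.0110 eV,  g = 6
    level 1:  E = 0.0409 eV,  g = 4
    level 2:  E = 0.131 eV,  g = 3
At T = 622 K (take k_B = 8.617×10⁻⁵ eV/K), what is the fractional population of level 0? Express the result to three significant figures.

0.697

k_BT = 8.617×10⁻⁵ × 622 K = 0.053598 eV.
Eᵢ/kT = 0.20523, 0.76309, 2.4441.
Z = Σ gᵢe^(−Eᵢ/kT) = 6·e^(−0.20523) + 4·e^(−0.76309) + 3·e^(−2.4441) = 4.8868 + 1.8649 + 0.26041 = 7.0121.
P₀ = g₀ e^(−E₀/kT) / Z = 4.8868/7.0121 = 0.697.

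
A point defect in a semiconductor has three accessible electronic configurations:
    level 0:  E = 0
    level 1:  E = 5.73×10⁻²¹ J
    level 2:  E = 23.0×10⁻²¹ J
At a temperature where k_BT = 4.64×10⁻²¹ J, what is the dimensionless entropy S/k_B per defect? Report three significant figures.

Eᵢ/kT = 0, 1.2349, 4.9569.
Z = Σ e^(−Eᵢ/kT) = e^(−0) + e^(−1.2349) + e^(−4.9569) = 1.0000 + 0.29086 + 0.0070347 = 1.2979.
⟨E⟩ = Σ EᵢPᵢ = 1.4088 ×10⁻²¹ J.
S/k_B = ln Z + ⟨E⟩/kT = ln(1.2979) + 1.4088/4.64 = 0.26075 + 0.30362 = 0.564.

0.564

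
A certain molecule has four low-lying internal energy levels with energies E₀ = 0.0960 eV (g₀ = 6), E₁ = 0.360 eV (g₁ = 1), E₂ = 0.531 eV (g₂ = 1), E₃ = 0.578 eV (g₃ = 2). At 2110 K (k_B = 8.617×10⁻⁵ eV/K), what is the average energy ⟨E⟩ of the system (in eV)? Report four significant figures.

k_BT = 8.617×10⁻⁵ × 2110 K = 0.181819 eV.
Eᵢ/kT = 0.527998, 1.97999, 2.92049, 3.17899.
Z = Σ gᵢe^(−Eᵢ/kT) = 6·e^(−0.527998) + 1·e^(−1.97999) + 1·e^(−2.92049) + 2·e^(−3.17899) = 3.53871 + 0.138071 + 0.0539073 + 0.0832554 = 3.81394.
⟨E⟩ = Σ Eᵢ gᵢe^(−Eᵢ/kT) / Z = (0.0960·3.53871 + 0.360·0.138071 + 0.531·0.0539073 + 0.578·0.0832554) / 3.81394 = 0.1222 eV.

0.1222 eV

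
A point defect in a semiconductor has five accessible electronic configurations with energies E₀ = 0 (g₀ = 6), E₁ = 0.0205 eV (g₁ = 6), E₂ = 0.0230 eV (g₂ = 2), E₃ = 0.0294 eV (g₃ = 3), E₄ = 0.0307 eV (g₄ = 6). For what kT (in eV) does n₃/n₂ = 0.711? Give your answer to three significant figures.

n₃/n₂ = (g₃/g₂) exp[−(E₃−E₂)/kT] = 0.711.
⇒ (E₃−E₂)/kT = ln((3/2)/0.711) = ln(2.1097) = 0.74655.
kT = 0.0064 eV / 0.74655 = 0.00857 eV.

0.00857 eV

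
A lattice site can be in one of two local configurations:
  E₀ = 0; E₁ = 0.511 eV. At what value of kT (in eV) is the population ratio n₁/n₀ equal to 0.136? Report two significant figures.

0.26 eV

n₁/n₀ = exp[−(E₁−E₀)/kT] = 0.136.
⇒ (E₁−E₀)/kT = ln(1/0.136) = ln(7.353) = 1.995.
kT = 0.511 eV / 1.995 = 0.26 eV.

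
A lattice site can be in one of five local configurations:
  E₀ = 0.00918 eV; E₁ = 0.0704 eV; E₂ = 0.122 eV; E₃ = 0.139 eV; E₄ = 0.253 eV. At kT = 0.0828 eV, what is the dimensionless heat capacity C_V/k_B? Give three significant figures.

Eᵢ/kT = 0.11087, 0.85024, 1.4734, 1.6787, 3.0556.
Z = Σ e^(−Eᵢ/kT) = e^(−0.11087) + e^(−0.85024) + e^(−1.4734) + e^(−1.6787) + e^(−3.0556) = 0.89506 + 0.42731 + 0.22915 + 0.18662 + 0.047094 = 1.7852.
⟨E⟩ = 0.058319 eV, ⟨E²⟩ = 0.0068474 eV².
C_V/k_B = (⟨E²⟩ − ⟨E⟩²)/(kT)² = (0.0068474 − 0.0034011)/0.0068558 = 0.503.

0.503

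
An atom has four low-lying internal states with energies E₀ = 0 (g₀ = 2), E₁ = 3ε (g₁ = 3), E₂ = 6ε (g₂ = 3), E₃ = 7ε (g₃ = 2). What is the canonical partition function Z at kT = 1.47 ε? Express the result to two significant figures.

Z = 2.5

Eᵢ/kT = 0, 2.041, 4.082, 4.762.
Z = Σ gᵢe^(−Eᵢ/kT) = 2·e^(−0) + 3·e^(−2.041) + 3·e^(−4.082) + 2·e^(−4.762) = 2.000 + 0.3897 + 0.05062 + 0.01710 = 2.457.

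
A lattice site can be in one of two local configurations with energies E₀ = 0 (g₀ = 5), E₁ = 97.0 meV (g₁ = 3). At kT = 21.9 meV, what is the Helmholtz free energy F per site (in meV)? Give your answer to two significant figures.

Eᵢ/kT = 0, 4.429.
Z = Σ gᵢe^(−Eᵢ/kT) = 5·e^(−0) + 3·e^(−4.429) = 5.000 + 0.03578 = 5.036.
F = −kT ln Z = −21.9 × ln(5.036) = −21.9 × 1.617 = -35 meV.

-35 meV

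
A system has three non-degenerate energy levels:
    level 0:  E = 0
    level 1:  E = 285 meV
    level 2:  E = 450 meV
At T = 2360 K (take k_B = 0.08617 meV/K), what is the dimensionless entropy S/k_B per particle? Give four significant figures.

k_BT = 0.08617 × 2360 K = 203.361 meV.
Eᵢ/kT = 0, 1.40145, 2.21281.
Z = Σ e^(−Eᵢ/kT) = e^(−0) + e^(−1.40145) + e^(−2.21281) = 1.00000 + 0.246240 + 0.109393 = 1.35563.
⟨E⟩ = Σ EᵢPᵢ = 88.0810 meV.
S/k_B = ln Z + ⟨E⟩/kT = ln(1.35563) + 88.0810/203.361 = 0.304266 + 0.433126 = 0.7374.

0.7374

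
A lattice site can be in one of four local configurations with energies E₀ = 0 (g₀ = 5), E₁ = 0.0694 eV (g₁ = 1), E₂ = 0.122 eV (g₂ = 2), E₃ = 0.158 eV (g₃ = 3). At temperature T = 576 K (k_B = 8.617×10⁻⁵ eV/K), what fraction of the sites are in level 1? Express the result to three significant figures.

k_BT = 8.617×10⁻⁵ × 576 K = 0.049634 eV.
Eᵢ/kT = 0, 1.3982, 2.4580, 3.1833.
Z = Σ gᵢe^(−Eᵢ/kT) = 5·e^(−0) + 1·e^(−1.3982) + 2·e^(−2.4580) + 3·e^(−3.1833) = 5.0000 + 0.24704 + 0.17121 + 0.12435 = 5.5426.
P₁ = g₁ e^(−E₁/kT) / Z = 0.24704/5.5426 = 0.0446.

0.0446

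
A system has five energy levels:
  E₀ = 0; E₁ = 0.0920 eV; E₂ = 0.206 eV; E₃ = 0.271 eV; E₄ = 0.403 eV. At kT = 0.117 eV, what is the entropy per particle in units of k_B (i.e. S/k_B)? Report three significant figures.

1.13

Eᵢ/kT = 0, 0.78632, 1.7607, 2.3162, 3.4444.
Z = Σ e^(−Eᵢ/kT) = e^(−0) + e^(−0.78632) + e^(−1.7607) + e^(−2.3162) + e^(−3.4444) = 1.0000 + 0.45552 + 0.17192 + 0.098648 + 0.031924 = 1.7580.
⟨E⟩ = Σ EᵢPᵢ = 0.066509 eV.
S/k_B = ln Z + ⟨E⟩/kT = ln(1.7580) + 0.066509/0.117 = 0.56418 + 0.56845 = 1.13.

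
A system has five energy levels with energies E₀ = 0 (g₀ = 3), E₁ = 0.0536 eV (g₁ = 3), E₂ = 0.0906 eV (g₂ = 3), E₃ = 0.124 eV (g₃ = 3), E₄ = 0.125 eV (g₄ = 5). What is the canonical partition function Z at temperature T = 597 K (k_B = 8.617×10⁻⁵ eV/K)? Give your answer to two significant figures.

Z = 5.3

k_BT = 8.617×10⁻⁵ × 597 K = 0.05144 eV.
Eᵢ/kT = 0, 1.042, 1.761, 2.411, 2.430.
Z = Σ gᵢe^(−Eᵢ/kT) = 3·e^(−0) + 3·e^(−1.042) + 3·e^(−1.761) + 3·e^(−2.411) + 5·e^(−2.430) = 3.000 + 1.058 + 0.5156 + 0.2692 + 0.4402 = 5.283.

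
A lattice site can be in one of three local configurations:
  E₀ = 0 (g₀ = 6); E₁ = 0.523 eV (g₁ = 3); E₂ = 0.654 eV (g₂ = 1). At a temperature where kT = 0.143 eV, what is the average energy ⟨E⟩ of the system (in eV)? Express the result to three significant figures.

0.00776 eV

Eᵢ/kT = 0, 3.6573, 4.5734.
Z = Σ gᵢe^(−Eᵢ/kT) = 6·e^(−0) + 3·e^(−3.6573) + 1·e^(−4.5734) = 6.0000 + 0.077406 + 0.010323 = 6.0877.
⟨E⟩ = Σ Eᵢ gᵢe^(−Eᵢ/kT) / Z = (0·6.0000 + 0.523·0.077406 + 0.654·0.010323) / 6.0877 = 0.00776 eV.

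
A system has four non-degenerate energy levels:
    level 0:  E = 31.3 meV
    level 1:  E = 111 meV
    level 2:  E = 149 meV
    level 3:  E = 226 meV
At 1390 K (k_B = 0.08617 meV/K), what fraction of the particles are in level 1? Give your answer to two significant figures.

k_BT = 0.08617 × 1390 K = 119.8 meV.
Eᵢ/kT = 0.2613, 0.9265, 1.244, 1.886.
Z = Σ e^(−Eᵢ/kT) = e^(−0.2613) + e^(−0.9265) + e^(−1.244) + e^(−1.886) = 0.7700 + 0.3959 + 0.2882 + 0.1517 = 1.606.
P₁ = e^(−E₁/kT) / Z = 0.3959/1.606 = 0.25.

0.25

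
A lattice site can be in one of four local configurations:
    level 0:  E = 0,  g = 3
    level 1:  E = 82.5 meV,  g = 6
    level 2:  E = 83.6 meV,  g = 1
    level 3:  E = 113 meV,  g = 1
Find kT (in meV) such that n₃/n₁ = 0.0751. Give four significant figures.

38.26 meV

n₃/n₁ = (g₃/g₁) exp[−(E₃−E₁)/kT] = 0.0751.
⇒ (E₃−E₁)/kT = ln((1/6)/0.0751) = ln(2.21926) = 0.797174.
kT = 30.5 meV / 0.797174 = 38.26 meV.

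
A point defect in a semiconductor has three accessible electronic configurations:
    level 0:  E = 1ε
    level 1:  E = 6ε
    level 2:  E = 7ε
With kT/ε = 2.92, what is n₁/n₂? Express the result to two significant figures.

1.4

n₁/n₂ = exp[−(E₁−E₂)/kT] = exp(−(-1ε)/(2.92ε)) = exp(0.3425) = 1.4.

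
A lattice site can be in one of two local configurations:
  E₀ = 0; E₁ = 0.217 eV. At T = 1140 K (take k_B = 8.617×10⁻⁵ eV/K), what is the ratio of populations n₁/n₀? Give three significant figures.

0.110

k_BT = 8.617×10⁻⁵ × 1140 K = 0.098234 eV.
n₁/n₀ = exp[−(E₁−E₀)/kT] = exp(−(0.217 eV)/(0.098234 eV)) = exp(-2.2090) = 0.110.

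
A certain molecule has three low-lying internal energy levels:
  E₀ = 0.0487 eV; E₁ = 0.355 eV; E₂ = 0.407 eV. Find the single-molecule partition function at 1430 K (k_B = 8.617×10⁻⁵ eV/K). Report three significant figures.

Z = 0.766

k_BT = 8.617×10⁻⁵ × 1430 K = 0.12322 eV.
Eᵢ/kT = 0.39523, 2.8810, 3.3030.
Z = Σ e^(−Eᵢ/kT) = e^(−0.39523) + e^(−2.8810) + e^(−3.3030) = 0.67353 + 0.056079 + 0.036773 = 0.76638.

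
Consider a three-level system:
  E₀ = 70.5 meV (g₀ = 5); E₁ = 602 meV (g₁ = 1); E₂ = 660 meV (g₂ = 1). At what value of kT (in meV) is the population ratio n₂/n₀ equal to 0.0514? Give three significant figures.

n₂/n₀ = (g₂/g₀) exp[−(E₂−E₀)/kT] = 0.0514.
⇒ (E₂−E₀)/kT = ln((1/5)/0.0514) = ln(3.8911) = 1.3587.
kT = 589.5 meV / 1.3587 = 434 meV.

434 meV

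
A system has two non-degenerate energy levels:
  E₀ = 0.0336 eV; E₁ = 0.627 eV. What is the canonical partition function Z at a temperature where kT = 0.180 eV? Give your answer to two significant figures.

Z = 0.86

Eᵢ/kT = 0.1867, 3.483.
Z = Σ e^(−Eᵢ/kT) = e^(−0.1867) + e^(−3.483) = 0.8297 + 0.03072 = 0.8604.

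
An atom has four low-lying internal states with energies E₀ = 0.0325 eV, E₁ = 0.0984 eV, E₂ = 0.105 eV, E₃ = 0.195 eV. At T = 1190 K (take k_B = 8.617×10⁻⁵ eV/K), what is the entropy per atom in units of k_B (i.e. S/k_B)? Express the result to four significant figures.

k_BT = 8.617×10⁻⁵ × 1190 K = 0.102542 eV.
Eᵢ/kT = 0.316943, 0.959607, 1.02397, 1.90166.
Z = Σ e^(−Eᵢ/kT) = e^(−0.316943) + e^(−0.959607) + e^(−1.02397) + e^(−1.90166) = 0.728372 + 0.383043 + 0.359166 + 0.149321 = 1.61990.
⟨E⟩ = Σ EᵢPᵢ = 0.0791367 eV.
S/k_B = ln Z + ⟨E⟩/kT = ln(1.61990) + 0.0791367/0.102542 = 0.482364 + 0.771749 = 1.254.

1.254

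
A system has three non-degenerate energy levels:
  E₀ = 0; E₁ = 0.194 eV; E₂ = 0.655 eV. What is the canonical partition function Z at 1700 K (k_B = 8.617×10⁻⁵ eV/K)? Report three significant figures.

k_BT = 8.617×10⁻⁵ × 1700 K = 0.14649 eV.
Eᵢ/kT = 0, 1.3243, 4.4713.
Z = Σ e^(−Eᵢ/kT) = e^(−0) + e^(−1.3243) + e^(−4.4713) = 1.0000 + 0.26599 + 0.011432 = 1.2774.

Z = 1.28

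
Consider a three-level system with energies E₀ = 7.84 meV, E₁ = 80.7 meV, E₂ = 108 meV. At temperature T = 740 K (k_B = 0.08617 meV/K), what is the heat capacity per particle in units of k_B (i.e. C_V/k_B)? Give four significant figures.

0.4039

k_BT = 0.08617 × 740 K = 63.7658 meV.
Eᵢ/kT = 0.122950, 1.26557, 1.69370.
Z = Σ e^(−Eᵢ/kT) = e^(−0.122950) + e^(−1.26557) + e^(−1.69370) = 0.884308 + 0.282078 + 0.183838 = 1.35022.
⟨E⟩ = 36.6986 meV, ⟨E²⟩ = 2988.90 meV².
C_V/k_B = (⟨E²⟩ − ⟨E⟩²)/(kT)² = (2988.90 − 1346.79)/4066.08 = 0.4039.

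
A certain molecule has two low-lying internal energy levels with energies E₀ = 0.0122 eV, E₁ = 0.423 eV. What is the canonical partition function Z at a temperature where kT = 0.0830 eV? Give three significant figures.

Eᵢ/kT = 0.14699, 5.0964.
Z = Σ e^(−Eᵢ/kT) = e^(−0.14699) + e^(−5.0964) = 0.86330 + 0.0061187 = 0.86942.

Z = 0.869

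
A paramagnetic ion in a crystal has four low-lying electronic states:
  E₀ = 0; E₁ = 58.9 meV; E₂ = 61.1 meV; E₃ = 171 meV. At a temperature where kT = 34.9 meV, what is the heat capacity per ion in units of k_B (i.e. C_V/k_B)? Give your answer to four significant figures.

Eᵢ/kT = 0, 1.68768, 1.75072, 4.89971.
Z = Σ e^(−Eᵢ/kT) = e^(−0) + e^(−1.68768) + e^(−1.75072) + e^(−4.89971) = 1.00000 + 0.184948 + 0.173649 + 0.00744874 = 1.36605.
⟨E⟩ = 16.6737 meV, ⟨E²⟩ = 1103.69 meV².
C_V/k_B = (⟨E²⟩ − ⟨E⟩²)/(kT)² = (1103.69 − 278.012)/1218.01 = 0.6779.

0.6779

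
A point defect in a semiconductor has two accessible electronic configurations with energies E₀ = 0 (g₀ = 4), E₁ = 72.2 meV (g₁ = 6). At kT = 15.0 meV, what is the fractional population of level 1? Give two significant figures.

0.012

Eᵢ/kT = 0, 4.813.
Z = Σ gᵢe^(−Eᵢ/kT) = 4·e^(−0) + 6·e^(−4.813) = 4.000 + 0.04874 = 4.049.
P₁ = g₁ e^(−E₁/kT) / Z = 0.04874/4.049 = 0.012.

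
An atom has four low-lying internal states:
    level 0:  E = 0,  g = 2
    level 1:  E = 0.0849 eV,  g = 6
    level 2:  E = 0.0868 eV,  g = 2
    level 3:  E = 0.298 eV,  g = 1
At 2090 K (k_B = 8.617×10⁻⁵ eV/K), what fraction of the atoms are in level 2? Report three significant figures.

k_BT = 8.617×10⁻⁵ × 2090 K = 0.18010 eV.
Eᵢ/kT = 0, 0.47140, 0.48195, 1.6546.
Z = Σ gᵢe^(−Eᵢ/kT) = 2·e^(−0) + 6·e^(−0.47140) + 2·e^(−0.48195) + 1·e^(−1.6546) = 2.0000 + 3.7448 + 1.2352 + 0.19117 = 7.1712.
P₂ = g₂ e^(−E₂/kT) / Z = 1.2352/7.1712 = 0.172.

0.172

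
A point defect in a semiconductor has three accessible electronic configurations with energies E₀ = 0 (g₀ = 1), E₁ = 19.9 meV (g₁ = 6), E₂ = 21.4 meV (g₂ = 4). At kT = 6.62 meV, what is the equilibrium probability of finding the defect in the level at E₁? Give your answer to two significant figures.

Eᵢ/kT = 0, 3.006, 3.233.
Z = Σ gᵢe^(−Eᵢ/kT) = 1·e^(−0) + 6·e^(−3.006) + 4·e^(−3.233) = 1.000 + 0.2969 + 0.1578 = 1.455.
P₁ = g₁ e^(−E₁/kT) / Z = 0.2969/1.455 = 0.20.

0.20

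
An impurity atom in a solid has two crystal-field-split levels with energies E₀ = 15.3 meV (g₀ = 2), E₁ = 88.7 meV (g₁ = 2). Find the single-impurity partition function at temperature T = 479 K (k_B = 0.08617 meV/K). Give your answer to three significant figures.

Z = 1.61

k_BT = 0.08617 × 479 K = 41.275 meV.
Eᵢ/kT = 0.37068, 2.1490.
Z = Σ gᵢe^(−Eᵢ/kT) = 2·e^(−0.37068) + 2·e^(−2.1490) = 1.3805 + 0.23320 = 1.6137.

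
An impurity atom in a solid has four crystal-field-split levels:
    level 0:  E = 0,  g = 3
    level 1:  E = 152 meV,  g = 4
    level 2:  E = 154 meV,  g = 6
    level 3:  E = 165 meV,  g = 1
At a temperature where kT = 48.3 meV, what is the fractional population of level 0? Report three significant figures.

Eᵢ/kT = 0, 3.1470, 3.1884, 3.4161.
Z = Σ gᵢe^(−Eᵢ/kT) = 3·e^(−0) + 4·e^(−3.1470) + 6·e^(−3.1884) + 1·e^(−3.4161) = 3.0000 + 0.17192 + 0.24743 + 0.032840 = 3.4522.
P₀ = g₀ e^(−E₀/kT) / Z = 3.0000/3.4522 = 0.869.

0.869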